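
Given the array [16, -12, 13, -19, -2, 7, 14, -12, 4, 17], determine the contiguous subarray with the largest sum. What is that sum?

Using Kadane's algorithm on [16, -12, 13, -19, -2, 7, 14, -12, 4, 17]:

Scanning through the array:
Position 1 (value -12): max_ending_here = 4, max_so_far = 16
Position 2 (value 13): max_ending_here = 17, max_so_far = 17
Position 3 (value -19): max_ending_here = -2, max_so_far = 17
Position 4 (value -2): max_ending_here = -2, max_so_far = 17
Position 5 (value 7): max_ending_here = 7, max_so_far = 17
Position 6 (value 14): max_ending_here = 21, max_so_far = 21
Position 7 (value -12): max_ending_here = 9, max_so_far = 21
Position 8 (value 4): max_ending_here = 13, max_so_far = 21
Position 9 (value 17): max_ending_here = 30, max_so_far = 30

Maximum subarray: [7, 14, -12, 4, 17]
Maximum sum: 30

The maximum subarray is [7, 14, -12, 4, 17] with sum 30. This subarray runs from index 5 to index 9.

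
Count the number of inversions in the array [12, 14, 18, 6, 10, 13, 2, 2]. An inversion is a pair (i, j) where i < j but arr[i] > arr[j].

Finding inversions in [12, 14, 18, 6, 10, 13, 2, 2]:

(0, 3): arr[0]=12 > arr[3]=6
(0, 4): arr[0]=12 > arr[4]=10
(0, 6): arr[0]=12 > arr[6]=2
(0, 7): arr[0]=12 > arr[7]=2
(1, 3): arr[1]=14 > arr[3]=6
(1, 4): arr[1]=14 > arr[4]=10
(1, 5): arr[1]=14 > arr[5]=13
(1, 6): arr[1]=14 > arr[6]=2
(1, 7): arr[1]=14 > arr[7]=2
(2, 3): arr[2]=18 > arr[3]=6
(2, 4): arr[2]=18 > arr[4]=10
(2, 5): arr[2]=18 > arr[5]=13
(2, 6): arr[2]=18 > arr[6]=2
(2, 7): arr[2]=18 > arr[7]=2
(3, 6): arr[3]=6 > arr[6]=2
(3, 7): arr[3]=6 > arr[7]=2
(4, 6): arr[4]=10 > arr[6]=2
(4, 7): arr[4]=10 > arr[7]=2
(5, 6): arr[5]=13 > arr[6]=2
(5, 7): arr[5]=13 > arr[7]=2

Total inversions: 20

The array has 20 inversion(s): (0,3), (0,4), (0,6), (0,7), (1,3), (1,4), (1,5), (1,6), (1,7), (2,3), (2,4), (2,5), (2,6), (2,7), (3,6), (3,7), (4,6), (4,7), (5,6), (5,7). Each pair (i,j) satisfies i < j and arr[i] > arr[j].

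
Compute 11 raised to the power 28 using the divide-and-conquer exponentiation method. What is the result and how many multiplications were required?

Computing 11^28 by squaring (build up from 11^1; each line after the first costs one multiplication):

11^1 = 11
11^2 = (11^1)^2 = 11^2 = 121
11^3 = 11 * 11^2 = 11 * 121 = 1331
11^6 = (11^3)^2 = 1331^2 = 1771561
11^7 = 11 * 11^6 = 11 * 1771561 = 19487171
11^14 = (11^7)^2 = 19487171^2 = 379749833583241
11^28 = (11^14)^2 = 379749833583241^2 = 144209936106499234037676064081

Result: 144209936106499234037676064081
Multiplications needed: 6 (6 lines after 11^1)

11^28 = 144209936106499234037676064081. Using exponentiation by squaring, this requires 6 multiplications. The key idea: if the exponent is even, square the half-power; if odd, multiply by the base once.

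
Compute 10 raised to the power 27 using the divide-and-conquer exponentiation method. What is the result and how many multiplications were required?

Computing 10^27 by squaring (build up from 10^1; each line after the first costs one multiplication):

10^1 = 10
10^2 = (10^1)^2 = 10^2 = 100
10^3 = 10 * 10^2 = 10 * 100 = 1000
10^6 = (10^3)^2 = 1000^2 = 1000000
10^12 = (10^6)^2 = 1000000^2 = 1000000000000
10^13 = 10 * 10^12 = 10 * 1000000000000 = 10000000000000
10^26 = (10^13)^2 = 10000000000000^2 = 100000000000000000000000000
10^27 = 10 * 10^26 = 10 * 100000000000000000000000000 = 1000000000000000000000000000

Result: 1000000000000000000000000000
Multiplications needed: 7 (7 lines after 10^1)

10^27 = 1000000000000000000000000000. Using exponentiation by squaring, this requires 7 multiplications. The key idea: if the exponent is even, square the half-power; if odd, multiply by the base once.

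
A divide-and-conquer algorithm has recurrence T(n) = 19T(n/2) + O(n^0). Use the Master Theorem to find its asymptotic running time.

Master Theorem for T(n) = 19T(n/2) + O(n^0):

a = 19, b = 2, c = 0
log_b(a) = log_2(19) = 4.2479

Case 1: c = 0 < log_2(19) = 4.2479
T(n) = O(n^(log_2 19))

For T(n) = 19T(n/2) + O(n^0): log_2(19) = 4.2479. This is Case 1 of the Master Theorem (c < log_b(a), work dominated by leaves), giving O(n^(log_2 19)).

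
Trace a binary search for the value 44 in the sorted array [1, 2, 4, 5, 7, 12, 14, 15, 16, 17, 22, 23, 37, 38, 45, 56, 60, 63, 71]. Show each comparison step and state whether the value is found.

Binary search for 44 in [1, 2, 4, 5, 7, 12, 14, 15, 16, 17, 22, 23, 37, 38, 45, 56, 60, 63, 71]:

lo=0, hi=18, mid=9, arr[mid]=17 -> 17 < 44, search right half
lo=10, hi=18, mid=14, arr[mid]=45 -> 45 > 44, search left half
lo=10, hi=13, mid=11, arr[mid]=23 -> 23 < 44, search right half
lo=12, hi=13, mid=12, arr[mid]=37 -> 37 < 44, search right half
lo=13, hi=13, mid=13, arr[mid]=38 -> 38 < 44, search right half
lo=14 > hi=13, target 44 not found

Binary search determines that 44 is not in the array after 5 comparisons. The search space was exhausted without finding the target.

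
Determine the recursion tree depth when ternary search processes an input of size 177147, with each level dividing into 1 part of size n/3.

For divide and conquer with division factor 3:

Problem sizes at each level:
Level 0: 177147
Level 1: 59049
Level 2: 19683
Level 3: 6561
Level 4: 2187
Level 5: 729
Level 6: 243
Level 7: 81
Level 8: 27
Level 9: 9
Level 10: 3
Level 11: 1

The root is level 0 and the size-1 base case is level 11 (the tree spans levels 0 through 11, i.e. 12 levels counting the root), so the depth is the number of divisions: log_3(177147) = 11

The recursion tree depth is log_3(177147) = 11. At each level, the problem size is divided by 3, so it takes 11 divisions to reduce to a base case of size 1. The algorithm makes 1 recursive call at each level.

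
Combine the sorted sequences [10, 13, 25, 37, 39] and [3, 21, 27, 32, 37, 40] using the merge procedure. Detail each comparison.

Merging process:

Compare 10 vs 3: take 3 from right. Merged: [3]
Compare 10 vs 21: take 10 from left. Merged: [3, 10]
Compare 13 vs 21: take 13 from left. Merged: [3, 10, 13]
Compare 25 vs 21: take 21 from right. Merged: [3, 10, 13, 21]
Compare 25 vs 27: take 25 from left. Merged: [3, 10, 13, 21, 25]
Compare 37 vs 27: take 27 from right. Merged: [3, 10, 13, 21, 25, 27]
Compare 37 vs 32: take 32 from right. Merged: [3, 10, 13, 21, 25, 27, 32]
Compare 37 vs 37: take 37 from left. Merged: [3, 10, 13, 21, 25, 27, 32, 37]
Compare 39 vs 37: take 37 from right. Merged: [3, 10, 13, 21, 25, 27, 32, 37, 37]
Compare 39 vs 40: take 39 from left. Merged: [3, 10, 13, 21, 25, 27, 32, 37, 37, 39]
Append remaining from right: [40]. Merged: [3, 10, 13, 21, 25, 27, 32, 37, 37, 39, 40]

Final merged array: [3, 10, 13, 21, 25, 27, 32, 37, 37, 39, 40]
Total comparisons: 10

The merged array is [3, 10, 13, 21, 25, 27, 32, 37, 37, 39, 40], requiring 10 comparisons. The merge step runs in O(n) time where n is the total number of elements.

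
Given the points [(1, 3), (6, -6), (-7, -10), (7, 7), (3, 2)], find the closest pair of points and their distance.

Computing all pairwise distances among 5 points:

d((1, 3), (6, -6)) = 10.2956
d((1, 3), (-7, -10)) = 15.2643
d((1, 3), (7, 7)) = 7.2111
d((1, 3), (3, 2)) = 2.2361 <-- minimum
d((6, -6), (-7, -10)) = 13.6015
d((6, -6), (7, 7)) = 13.0384
d((6, -6), (3, 2)) = 8.544
d((-7, -10), (7, 7)) = 22.0227
d((-7, -10), (3, 2)) = 15.6205
d((7, 7), (3, 2)) = 6.4031

Closest pair: (1, 3) and (3, 2) with distance 2.2361

The closest pair is (1, 3) and (3, 2) with Euclidean distance 2.2361. For 5 points, brute-force pairwise comparison is shown above. For large n, the divide-and-conquer algorithm (sort by x, recurse on halves, check the dividing strip) achieves O(n log n).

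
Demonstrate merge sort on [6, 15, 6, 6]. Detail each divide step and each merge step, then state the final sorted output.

Merge sort trace:

Split: [6, 15, 6, 6] -> [6, 15] and [6, 6]
  Split: [6, 15] -> [6] and [15]
  Merge: [6] + [15] -> [6, 15]
  Split: [6, 6] -> [6] and [6]
  Merge: [6] + [6] -> [6, 6]
Merge: [6, 15] + [6, 6] -> [6, 6, 6, 15]

Final sorted array: [6, 6, 6, 15]

The merge sort proceeds by recursively splitting the array and merging sorted halves.
After all merges, the sorted array is [6, 6, 6, 15].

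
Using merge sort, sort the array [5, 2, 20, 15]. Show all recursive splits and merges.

Merge sort trace:

Split: [5, 2, 20, 15] -> [5, 2] and [20, 15]
  Split: [5, 2] -> [5] and [2]
  Merge: [5] + [2] -> [2, 5]
  Split: [20, 15] -> [20] and [15]
  Merge: [20] + [15] -> [15, 20]
Merge: [2, 5] + [15, 20] -> [2, 5, 15, 20]

Final sorted array: [2, 5, 15, 20]

The merge sort proceeds by recursively splitting the array and merging sorted halves.
After all merges, the sorted array is [2, 5, 15, 20].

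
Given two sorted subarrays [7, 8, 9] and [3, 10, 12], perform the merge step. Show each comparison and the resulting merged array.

Merging process:

Compare 7 vs 3: take 3 from right. Merged: [3]
Compare 7 vs 10: take 7 from left. Merged: [3, 7]
Compare 8 vs 10: take 8 from left. Merged: [3, 7, 8]
Compare 9 vs 10: take 9 from left. Merged: [3, 7, 8, 9]
Append remaining from right: [10, 12]. Merged: [3, 7, 8, 9, 10, 12]

Final merged array: [3, 7, 8, 9, 10, 12]
Total comparisons: 4

The merged array is [3, 7, 8, 9, 10, 12], requiring 4 comparisons. The merge step runs in O(n) time where n is the total number of elements.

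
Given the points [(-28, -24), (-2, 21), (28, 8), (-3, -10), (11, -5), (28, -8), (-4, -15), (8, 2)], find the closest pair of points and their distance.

Computing all pairwise distances among 8 points:

d((-28, -24), (-2, 21)) = 51.9711
d((-28, -24), (28, 8)) = 64.4981
d((-28, -24), (-3, -10)) = 28.6531
d((-28, -24), (11, -5)) = 43.382
d((-28, -24), (28, -8)) = 58.2409
d((-28, -24), (-4, -15)) = 25.632
d((-28, -24), (8, 2)) = 44.4072
d((-2, 21), (28, 8)) = 32.6956
d((-2, 21), (-3, -10)) = 31.0161
d((-2, 21), (11, -5)) = 29.0689
d((-2, 21), (28, -8)) = 41.7253
d((-2, 21), (-4, -15)) = 36.0555
d((-2, 21), (8, 2)) = 21.4709
d((28, 8), (-3, -10)) = 35.8469
d((28, 8), (11, -5)) = 21.4009
d((28, 8), (28, -8)) = 16.0
d((28, 8), (-4, -15)) = 39.4081
d((28, 8), (8, 2)) = 20.8806
d((-3, -10), (11, -5)) = 14.8661
d((-3, -10), (28, -8)) = 31.0644
d((-3, -10), (-4, -15)) = 5.099 <-- minimum
d((-3, -10), (8, 2)) = 16.2788
d((11, -5), (28, -8)) = 17.2627
d((11, -5), (-4, -15)) = 18.0278
d((11, -5), (8, 2)) = 7.6158
d((28, -8), (-4, -15)) = 32.7567
d((28, -8), (8, 2)) = 22.3607
d((-4, -15), (8, 2)) = 20.8087

Closest pair: (-3, -10) and (-4, -15) with distance 5.099

The closest pair is (-3, -10) and (-4, -15) with Euclidean distance 5.099. For 8 points, brute-force pairwise comparison is shown above. For large n, the divide-and-conquer algorithm (sort by x, recurse on halves, check the dividing strip) achieves O(n log n).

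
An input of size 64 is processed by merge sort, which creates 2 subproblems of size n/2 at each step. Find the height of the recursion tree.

For divide and conquer with division factor 2:

Problem sizes at each level:
Level 0: 64
Level 1: 32
Level 2: 16
Level 3: 8
Level 4: 4
Level 5: 2
Level 6: 1

The root is level 0 and the size-1 base case is level 6 (the tree spans levels 0 through 6, i.e. 7 levels counting the root), so the depth is the number of divisions: log_2(64) = 6

The recursion tree depth is log_2(64) = 6. At each level, the problem size is divided by 2, so it takes 6 divisions to reduce to a base case of size 1. The algorithm makes 2 recursive calls at each level.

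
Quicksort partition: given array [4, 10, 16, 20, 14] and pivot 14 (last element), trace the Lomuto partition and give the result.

Lomuto partition with pivot = 14:

Initial array: [4, 10, 16, 20, 14]

arr[0]=4 <= 14: swap with position 0, array becomes [4, 10, 16, 20, 14]
arr[1]=10 <= 14: swap with position 1, array becomes [4, 10, 16, 20, 14]
arr[2]=16 > 14: no swap
arr[3]=20 > 14: no swap

Place pivot at position 2: [4, 10, 14, 20, 16]
Pivot position: 2

After partitioning with pivot 14, the array becomes [4, 10, 14, 20, 16]. The pivot is placed at index 2. All elements to the left of the pivot are <= 14, and all elements to the right are > 14.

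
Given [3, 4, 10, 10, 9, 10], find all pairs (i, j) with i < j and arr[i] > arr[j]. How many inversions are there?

Finding inversions in [3, 4, 10, 10, 9, 10]:

(2, 4): arr[2]=10 > arr[4]=9
(3, 4): arr[3]=10 > arr[4]=9

Total inversions: 2

The array has 2 inversion(s): (2,4), (3,4). Each pair (i,j) satisfies i < j and arr[i] > arr[j].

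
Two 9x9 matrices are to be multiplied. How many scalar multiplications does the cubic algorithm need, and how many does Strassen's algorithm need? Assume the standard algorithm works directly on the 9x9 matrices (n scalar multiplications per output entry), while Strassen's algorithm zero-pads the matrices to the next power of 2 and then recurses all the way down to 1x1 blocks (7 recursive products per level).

Matrix multiplication for 9x9 matrices:

Strassen's algorithm requires power-of-2 dimensions. Pad 9x9 to 16x16 (next power of 2).

Standard algorithm: 9^3 = 729 multiplications
Strassen's algorithm: 7^(log2(16)) = 7^4 = 2401 multiplications
Difference: 729 - 2401 = -1672 (Strassen uses MORE here due to padding overhead — for small or just-over-power-of-2 n, padding can outweigh the per-level savings)

Standard: 729 multiplications (9^3). Strassen: 2401 multiplications (7^4, after padding to 16x16). Strassen reduces 8 recursive multiplications to 7 at each level.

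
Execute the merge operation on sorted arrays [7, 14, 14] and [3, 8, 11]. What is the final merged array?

Merging process:

Compare 7 vs 3: take 3 from right. Merged: [3]
Compare 7 vs 8: take 7 from left. Merged: [3, 7]
Compare 14 vs 8: take 8 from right. Merged: [3, 7, 8]
Compare 14 vs 11: take 11 from right. Merged: [3, 7, 8, 11]
Append remaining from left: [14, 14]. Merged: [3, 7, 8, 11, 14, 14]

Final merged array: [3, 7, 8, 11, 14, 14]
Total comparisons: 4

The merged array is [3, 7, 8, 11, 14, 14], requiring 4 comparisons. The merge step runs in O(n) time where n is the total number of elements.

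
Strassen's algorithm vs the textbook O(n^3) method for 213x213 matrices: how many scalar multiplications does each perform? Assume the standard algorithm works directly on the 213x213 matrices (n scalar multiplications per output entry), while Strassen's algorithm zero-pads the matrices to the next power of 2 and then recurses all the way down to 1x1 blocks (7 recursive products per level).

Matrix multiplication for 213x213 matrices:

Strassen's algorithm requires power-of-2 dimensions. Pad 213x213 to 256x256 (next power of 2).

Standard algorithm: 213^3 = 9663597 multiplications
Strassen's algorithm: 7^(log2(256)) = 7^8 = 5764801 multiplications
Savings: 9663597 - 5764801 = 3898796 multiplications

Standard: 9663597 multiplications (213^3). Strassen: 5764801 multiplications (7^8, after padding to 256x256). Strassen reduces 8 recursive multiplications to 7 at each level.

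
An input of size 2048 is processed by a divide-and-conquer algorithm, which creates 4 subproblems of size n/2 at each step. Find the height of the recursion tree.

For divide and conquer with division factor 2:

Problem sizes at each level:
Level 0: 2048
Level 1: 1024
Level 2: 512
Level 3: 256
Level 4: 128
Level 5: 64
Level 6: 32
Level 7: 16
Level 8: 8
Level 9: 4
Level 10: 2
Level 11: 1

The root is level 0 and the size-1 base case is level 11 (the tree spans levels 0 through 11, i.e. 12 levels counting the root), so the depth is the number of divisions: log_2(2048) = 11

The recursion tree depth is log_2(2048) = 11. At each level, the problem size is divided by 2, so it takes 11 divisions to reduce to a base case of size 1. The algorithm makes 4 recursive calls at each level.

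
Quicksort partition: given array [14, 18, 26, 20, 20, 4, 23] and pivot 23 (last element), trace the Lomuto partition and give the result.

Lomuto partition with pivot = 23:

Initial array: [14, 18, 26, 20, 20, 4, 23]

arr[0]=14 <= 23: swap with position 0, array becomes [14, 18, 26, 20, 20, 4, 23]
arr[1]=18 <= 23: swap with position 1, array becomes [14, 18, 26, 20, 20, 4, 23]
arr[2]=26 > 23: no swap
arr[3]=20 <= 23: swap with position 2, array becomes [14, 18, 20, 26, 20, 4, 23]
arr[4]=20 <= 23: swap with position 3, array becomes [14, 18, 20, 20, 26, 4, 23]
arr[5]=4 <= 23: swap with position 4, array becomes [14, 18, 20, 20, 4, 26, 23]

Place pivot at position 5: [14, 18, 20, 20, 4, 23, 26]
Pivot position: 5

After partitioning with pivot 23, the array becomes [14, 18, 20, 20, 4, 23, 26]. The pivot is placed at index 5. All elements to the left of the pivot are <= 23, and all elements to the right are > 23.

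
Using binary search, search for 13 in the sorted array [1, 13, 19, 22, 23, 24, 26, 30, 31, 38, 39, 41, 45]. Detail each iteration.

Binary search for 13 in [1, 13, 19, 22, 23, 24, 26, 30, 31, 38, 39, 41, 45]:

lo=0, hi=12, mid=6, arr[mid]=26 -> 26 > 13, search left half
lo=0, hi=5, mid=2, arr[mid]=19 -> 19 > 13, search left half
lo=0, hi=1, mid=0, arr[mid]=1 -> 1 < 13, search right half
lo=1, hi=1, mid=1, arr[mid]=13 -> Found target at index 1!

Binary search finds 13 at index 1 after 4 comparisons. The search repeatedly halves the search space by comparing with the middle element.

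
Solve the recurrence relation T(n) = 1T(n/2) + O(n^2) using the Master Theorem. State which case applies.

Master Theorem for T(n) = 1T(n/2) + O(n^2):

a = 1, b = 2, c = 2
log_b(a) = log_2(1) = 0.0000

Case 3: c = 2 > log_2(1) = 0.0000
T(n) = O(n^2) = O(n^2)

For T(n) = 1T(n/2) + O(n^2): log_2(1) = 0.0000. This is Case 3 of the Master Theorem (c > log_b(a), work dominated by root), giving O(n^2).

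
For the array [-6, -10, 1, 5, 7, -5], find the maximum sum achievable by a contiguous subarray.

Using Kadane's algorithm on [-6, -10, 1, 5, 7, -5]:

Scanning through the array:
Position 1 (value -10): max_ending_here = -10, max_so_far = -6
Position 2 (value 1): max_ending_here = 1, max_so_far = 1
Position 3 (value 5): max_ending_here = 6, max_so_far = 6
Position 4 (value 7): max_ending_here = 13, max_so_far = 13
Position 5 (value -5): max_ending_here = 8, max_so_far = 13

Maximum subarray: [1, 5, 7]
Maximum sum: 13

The maximum subarray is [1, 5, 7] with sum 13. This subarray runs from index 2 to index 4.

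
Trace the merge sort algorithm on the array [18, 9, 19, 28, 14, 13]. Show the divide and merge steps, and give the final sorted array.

Merge sort trace:

Split: [18, 9, 19, 28, 14, 13] -> [18, 9, 19] and [28, 14, 13]
  Split: [18, 9, 19] -> [18] and [9, 19]
    Split: [9, 19] -> [9] and [19]
    Merge: [9] + [19] -> [9, 19]
  Merge: [18] + [9, 19] -> [9, 18, 19]
  Split: [28, 14, 13] -> [28] and [14, 13]
    Split: [14, 13] -> [14] and [13]
    Merge: [14] + [13] -> [13, 14]
  Merge: [28] + [13, 14] -> [13, 14, 28]
Merge: [9, 18, 19] + [13, 14, 28] -> [9, 13, 14, 18, 19, 28]

Final sorted array: [9, 13, 14, 18, 19, 28]

The merge sort proceeds by recursively splitting the array and merging sorted halves.
After all merges, the sorted array is [9, 13, 14, 18, 19, 28].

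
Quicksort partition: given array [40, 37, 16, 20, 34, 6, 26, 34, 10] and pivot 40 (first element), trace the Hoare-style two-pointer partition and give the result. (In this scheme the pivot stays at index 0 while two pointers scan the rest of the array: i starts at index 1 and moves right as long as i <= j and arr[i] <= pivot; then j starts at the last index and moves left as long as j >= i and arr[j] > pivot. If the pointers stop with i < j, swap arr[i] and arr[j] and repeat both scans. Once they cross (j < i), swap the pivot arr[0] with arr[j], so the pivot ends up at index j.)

Hoare-style two-pointer partition with pivot = 40:

Initial array: [40, 37, 16, 20, 34, 6, 26, 34, 10]

Pointers start at i = 1, j = 8.
i ends at 9, j ends at 8: the pointers have crossed (j < i), so scanning stops.

Swap pivot arr[0] with arr[8] to place pivot at position 8: [10, 37, 16, 20, 34, 6, 26, 34, 40]
Pivot position: 8

After partitioning with pivot 40, the array becomes [10, 37, 16, 20, 34, 6, 26, 34, 40]. The pivot is placed at index 8. All elements to the left of the pivot are <= 40, and all elements to the right are > 40.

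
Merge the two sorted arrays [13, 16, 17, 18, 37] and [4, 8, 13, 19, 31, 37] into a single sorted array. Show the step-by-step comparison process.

Merging process:

Compare 13 vs 4: take 4 from right. Merged: [4]
Compare 13 vs 8: take 8 from right. Merged: [4, 8]
Compare 13 vs 13: take 13 from left. Merged: [4, 8, 13]
Compare 16 vs 13: take 13 from right. Merged: [4, 8, 13, 13]
Compare 16 vs 19: take 16 from left. Merged: [4, 8, 13, 13, 16]
Compare 17 vs 19: take 17 from left. Merged: [4, 8, 13, 13, 16, 17]
Compare 18 vs 19: take 18 from left. Merged: [4, 8, 13, 13, 16, 17, 18]
Compare 37 vs 19: take 19 from right. Merged: [4, 8, 13, 13, 16, 17, 18, 19]
Compare 37 vs 31: take 31 from right. Merged: [4, 8, 13, 13, 16, 17, 18, 19, 31]
Compare 37 vs 37: take 37 from left. Merged: [4, 8, 13, 13, 16, 17, 18, 19, 31, 37]
Append remaining from right: [37]. Merged: [4, 8, 13, 13, 16, 17, 18, 19, 31, 37, 37]

Final merged array: [4, 8, 13, 13, 16, 17, 18, 19, 31, 37, 37]
Total comparisons: 10

The merged array is [4, 8, 13, 13, 16, 17, 18, 19, 31, 37, 37], requiring 10 comparisons. The merge step runs in O(n) time where n is the total number of elements.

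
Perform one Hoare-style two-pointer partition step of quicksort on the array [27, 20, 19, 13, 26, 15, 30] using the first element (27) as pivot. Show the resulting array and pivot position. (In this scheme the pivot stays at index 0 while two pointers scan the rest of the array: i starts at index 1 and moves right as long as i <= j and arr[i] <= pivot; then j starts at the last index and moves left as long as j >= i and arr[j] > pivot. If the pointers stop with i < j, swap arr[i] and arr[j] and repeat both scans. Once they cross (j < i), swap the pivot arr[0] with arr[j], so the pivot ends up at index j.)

Hoare-style two-pointer partition with pivot = 27:

Initial array: [27, 20, 19, 13, 26, 15, 30]

Pointers start at i = 1, j = 6.
i ends at 6, j ends at 5: the pointers have crossed (j < i), so scanning stops.

Swap pivot arr[0] with arr[5] to place pivot at position 5: [15, 20, 19, 13, 26, 27, 30]
Pivot position: 5

After partitioning with pivot 27, the array becomes [15, 20, 19, 13, 26, 27, 30]. The pivot is placed at index 5. All elements to the left of the pivot are <= 27, and all elements to the right are > 27.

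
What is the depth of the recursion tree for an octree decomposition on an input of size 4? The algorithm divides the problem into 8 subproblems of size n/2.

For divide and conquer with division factor 2:

Problem sizes at each level:
Level 0: 4
Level 1: 2
Level 2: 1

The root is level 0 and the size-1 base case is level 2 (the tree spans levels 0 through 2, i.e. 3 levels counting the root), so the depth is the number of divisions: log_2(4) = 2

The recursion tree depth is log_2(4) = 2. At each level, the problem size is divided by 2, so it takes 2 divisions to reduce to a base case of size 1. The algorithm makes 8 recursive calls at each level.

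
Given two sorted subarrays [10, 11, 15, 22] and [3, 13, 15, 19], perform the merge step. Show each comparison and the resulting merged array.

Merging process:

Compare 10 vs 3: take 3 from right. Merged: [3]
Compare 10 vs 13: take 10 from left. Merged: [3, 10]
Compare 11 vs 13: take 11 from left. Merged: [3, 10, 11]
Compare 15 vs 13: take 13 from right. Merged: [3, 10, 11, 13]
Compare 15 vs 15: take 15 from left. Merged: [3, 10, 11, 13, 15]
Compare 22 vs 15: take 15 from right. Merged: [3, 10, 11, 13, 15, 15]
Compare 22 vs 19: take 19 from right. Merged: [3, 10, 11, 13, 15, 15, 19]
Append remaining from left: [22]. Merged: [3, 10, 11, 13, 15, 15, 19, 22]

Final merged array: [3, 10, 11, 13, 15, 15, 19, 22]
Total comparisons: 7

The merged array is [3, 10, 11, 13, 15, 15, 19, 22], requiring 7 comparisons. The merge step runs in O(n) time where n is the total number of elements.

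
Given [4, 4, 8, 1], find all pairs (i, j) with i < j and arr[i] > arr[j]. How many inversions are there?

Finding inversions in [4, 4, 8, 1]:

(0, 3): arr[0]=4 > arr[3]=1
(1, 3): arr[1]=4 > arr[3]=1
(2, 3): arr[2]=8 > arr[3]=1

Total inversions: 3

The array has 3 inversion(s): (0,3), (1,3), (2,3). Each pair (i,j) satisfies i < j and arr[i] > arr[j].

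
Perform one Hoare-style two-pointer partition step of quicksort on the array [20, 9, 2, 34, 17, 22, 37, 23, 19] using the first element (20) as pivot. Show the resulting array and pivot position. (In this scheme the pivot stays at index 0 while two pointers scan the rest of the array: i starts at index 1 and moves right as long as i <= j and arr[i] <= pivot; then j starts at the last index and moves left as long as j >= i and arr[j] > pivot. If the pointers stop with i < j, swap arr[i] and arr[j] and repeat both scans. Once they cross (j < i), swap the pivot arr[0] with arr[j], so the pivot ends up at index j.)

Hoare-style two-pointer partition with pivot = 20:

Initial array: [20, 9, 2, 34, 17, 22, 37, 23, 19]

Pointers start at i = 1, j = 8.
i stops at index 3 (arr[3]=34 > 20), j stops at index 8 (arr[8]=19 <= 20): swap arr[3] and arr[8], array becomes [20, 9, 2, 19, 17, 22, 37, 23, 34]
i ends at 5, j ends at 4: the pointers have crossed (j < i), so scanning stops.

Swap pivot arr[0] with arr[4] to place pivot at position 4: [17, 9, 2, 19, 20, 22, 37, 23, 34]
Pivot position: 4

After partitioning with pivot 20, the array becomes [17, 9, 2, 19, 20, 22, 37, 23, 34]. The pivot is placed at index 4. All elements to the left of the pivot are <= 20, and all elements to the right are > 20.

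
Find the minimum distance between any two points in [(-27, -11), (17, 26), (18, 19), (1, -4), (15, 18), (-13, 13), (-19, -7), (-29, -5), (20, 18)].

Computing all pairwise distances among 9 points:

d((-27, -11), (17, 26)) = 57.4891
d((-27, -11), (18, 19)) = 54.0833
d((-27, -11), (1, -4)) = 28.8617
d((-27, -11), (15, 18)) = 51.0392
d((-27, -11), (-13, 13)) = 27.7849
d((-27, -11), (-19, -7)) = 8.9443
d((-27, -11), (-29, -5)) = 6.3246
d((-27, -11), (20, 18)) = 55.2268
d((17, 26), (18, 19)) = 7.0711
d((17, 26), (1, -4)) = 34.0
d((17, 26), (15, 18)) = 8.2462
d((17, 26), (-13, 13)) = 32.6956
d((17, 26), (-19, -7)) = 48.8365
d((17, 26), (-29, -5)) = 55.4707
d((17, 26), (20, 18)) = 8.544
d((18, 19), (1, -4)) = 28.6007
d((18, 19), (15, 18)) = 3.1623
d((18, 19), (-13, 13)) = 31.5753
d((18, 19), (-19, -7)) = 45.2217
d((18, 19), (-29, -5)) = 52.7731
d((18, 19), (20, 18)) = 2.2361 <-- minimum
d((1, -4), (15, 18)) = 26.0768
d((1, -4), (-13, 13)) = 22.0227
d((1, -4), (-19, -7)) = 20.2237
d((1, -4), (-29, -5)) = 30.0167
d((1, -4), (20, 18)) = 29.0689
d((15, 18), (-13, 13)) = 28.4429
d((15, 18), (-19, -7)) = 42.2019
d((15, 18), (-29, -5)) = 49.6488
d((15, 18), (20, 18)) = 5.0
d((-13, 13), (-19, -7)) = 20.8806
d((-13, 13), (-29, -5)) = 24.0832
d((-13, 13), (20, 18)) = 33.3766
d((-19, -7), (-29, -5)) = 10.198
d((-19, -7), (20, 18)) = 46.3249
d((-29, -5), (20, 18)) = 54.1295

Closest pair: (18, 19) and (20, 18) with distance 2.2361

The closest pair is (18, 19) and (20, 18) with Euclidean distance 2.2361. For 9 points, brute-force pairwise comparison is shown above. For large n, the divide-and-conquer algorithm (sort by x, recurse on halves, check the dividing strip) achieves O(n log n).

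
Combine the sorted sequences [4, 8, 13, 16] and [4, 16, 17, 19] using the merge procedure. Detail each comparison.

Merging process:

Compare 4 vs 4: take 4 from left. Merged: [4]
Compare 8 vs 4: take 4 from right. Merged: [4, 4]
Compare 8 vs 16: take 8 from left. Merged: [4, 4, 8]
Compare 13 vs 16: take 13 from left. Merged: [4, 4, 8, 13]
Compare 16 vs 16: take 16 from left. Merged: [4, 4, 8, 13, 16]
Append remaining from right: [16, 17, 19]. Merged: [4, 4, 8, 13, 16, 16, 17, 19]

Final merged array: [4, 4, 8, 13, 16, 16, 17, 19]
Total comparisons: 5

The merged array is [4, 4, 8, 13, 16, 16, 17, 19], requiring 5 comparisons. The merge step runs in O(n) time where n is the total number of elements.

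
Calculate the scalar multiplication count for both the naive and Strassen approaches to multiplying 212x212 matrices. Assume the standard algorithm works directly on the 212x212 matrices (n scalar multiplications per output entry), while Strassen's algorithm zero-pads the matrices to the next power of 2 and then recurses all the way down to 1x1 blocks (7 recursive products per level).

Matrix multiplication for 212x212 matrices:

Strassen's algorithm requires power-of-2 dimensions. Pad 212x212 to 256x256 (next power of 2).

Standard algorithm: 212^3 = 9528128 multiplications
Strassen's algorithm: 7^(log2(256)) = 7^8 = 5764801 multiplications
Savings: 9528128 - 5764801 = 3763327 multiplications

Standard: 9528128 multiplications (212^3). Strassen: 5764801 multiplications (7^8, after padding to 256x256). Strassen reduces 8 recursive multiplications to 7 at each level.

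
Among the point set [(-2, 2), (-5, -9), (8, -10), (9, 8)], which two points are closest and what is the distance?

Computing all pairwise distances among 4 points:

d((-2, 2), (-5, -9)) = 11.4018 <-- minimum
d((-2, 2), (8, -10)) = 15.6205
d((-2, 2), (9, 8)) = 12.53
d((-5, -9), (8, -10)) = 13.0384
d((-5, -9), (9, 8)) = 22.0227
d((8, -10), (9, 8)) = 18.0278

Closest pair: (-2, 2) and (-5, -9) with distance 11.4018

The closest pair is (-2, 2) and (-5, -9) with Euclidean distance 11.4018. For 4 points, brute-force pairwise comparison is shown above. For large n, the divide-and-conquer algorithm (sort by x, recurse on halves, check the dividing strip) achieves O(n log n).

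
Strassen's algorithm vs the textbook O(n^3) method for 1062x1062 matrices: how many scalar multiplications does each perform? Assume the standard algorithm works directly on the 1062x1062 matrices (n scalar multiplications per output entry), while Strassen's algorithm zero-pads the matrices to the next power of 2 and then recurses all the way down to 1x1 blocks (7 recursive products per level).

Matrix multiplication for 1062x1062 matrices:

Strassen's algorithm requires power-of-2 dimensions. Pad 1062x1062 to 2048x2048 (next power of 2).

Standard algorithm: 1062^3 = 1197770328 multiplications
Strassen's algorithm: 7^(log2(2048)) = 7^11 = 1977326743 multiplications
Difference: 1197770328 - 1977326743 = -779556415 (Strassen uses MORE here due to padding overhead — for small or just-over-power-of-2 n, padding can outweigh the per-level savings)

Standard: 1197770328 multiplications (1062^3). Strassen: 1977326743 multiplications (7^11, after padding to 2048x2048). Strassen reduces 8 recursive multiplications to 7 at each level.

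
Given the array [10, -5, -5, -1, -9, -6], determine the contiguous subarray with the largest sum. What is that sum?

Using Kadane's algorithm on [10, -5, -5, -1, -9, -6]:

Scanning through the array:
Position 1 (value -5): max_ending_here = 5, max_so_far = 10
Position 2 (value -5): max_ending_here = 0, max_so_far = 10
Position 3 (value -1): max_ending_here = -1, max_so_far = 10
Position 4 (value -9): max_ending_here = -9, max_so_far = 10
Position 5 (value -6): max_ending_here = -6, max_so_far = 10

Maximum subarray: [10]
Maximum sum: 10

The maximum subarray is [10] with sum 10. This subarray runs from index 0 to index 0.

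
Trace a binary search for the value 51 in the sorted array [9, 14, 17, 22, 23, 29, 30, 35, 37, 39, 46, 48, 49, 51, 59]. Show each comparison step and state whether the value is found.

Binary search for 51 in [9, 14, 17, 22, 23, 29, 30, 35, 37, 39, 46, 48, 49, 51, 59]:

lo=0, hi=14, mid=7, arr[mid]=35 -> 35 < 51, search right half
lo=8, hi=14, mid=11, arr[mid]=48 -> 48 < 51, search right half
lo=12, hi=14, mid=13, arr[mid]=51 -> Found target at index 13!

Binary search finds 51 at index 13 after 3 comparisons. The search repeatedly halves the search space by comparing with the middle element.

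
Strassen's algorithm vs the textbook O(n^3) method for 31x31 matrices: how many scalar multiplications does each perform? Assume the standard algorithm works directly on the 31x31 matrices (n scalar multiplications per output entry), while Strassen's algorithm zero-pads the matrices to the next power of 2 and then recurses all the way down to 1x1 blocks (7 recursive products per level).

Matrix multiplication for 31x31 matrices:

Strassen's algorithm requires power-of-2 dimensions. Pad 31x31 to 32x32 (next power of 2).

Standard algorithm: 31^3 = 29791 multiplications
Strassen's algorithm: 7^(log2(32)) = 7^5 = 16807 multiplications
Savings: 29791 - 16807 = 12984 multiplications

Standard: 29791 multiplications (31^3). Strassen: 16807 multiplications (7^5, after padding to 32x32). Strassen reduces 8 recursive multiplications to 7 at each level.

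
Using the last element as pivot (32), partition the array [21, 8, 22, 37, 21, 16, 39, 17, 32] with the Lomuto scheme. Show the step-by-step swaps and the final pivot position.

Lomuto partition with pivot = 32:

Initial array: [21, 8, 22, 37, 21, 16, 39, 17, 32]

arr[0]=21 <= 32: swap with position 0, array becomes [21, 8, 22, 37, 21, 16, 39, 17, 32]
arr[1]=8 <= 32: swap with position 1, array becomes [21, 8, 22, 37, 21, 16, 39, 17, 32]
arr[2]=22 <= 32: swap with position 2, array becomes [21, 8, 22, 37, 21, 16, 39, 17, 32]
arr[3]=37 > 32: no swap
arr[4]=21 <= 32: swap with position 3, array becomes [21, 8, 22, 21, 37, 16, 39, 17, 32]
arr[5]=16 <= 32: swap with position 4, array becomes [21, 8, 22, 21, 16, 37, 39, 17, 32]
arr[6]=39 > 32: no swap
arr[7]=17 <= 32: swap with position 5, array becomes [21, 8, 22, 21, 16, 17, 39, 37, 32]

Place pivot at position 6: [21, 8, 22, 21, 16, 17, 32, 37, 39]
Pivot position: 6

After partitioning with pivot 32, the array becomes [21, 8, 22, 21, 16, 17, 32, 37, 39]. The pivot is placed at index 6. All elements to the left of the pivot are <= 32, and all elements to the right are > 32.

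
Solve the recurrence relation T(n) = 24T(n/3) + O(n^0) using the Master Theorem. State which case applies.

Master Theorem for T(n) = 24T(n/3) + O(n^0):

a = 24, b = 3, c = 0
log_b(a) = log_3(24) = 2.8928

Case 1: c = 0 < log_3(24) = 2.8928
T(n) = O(n^(log_3 24))

For T(n) = 24T(n/3) + O(n^0): log_3(24) = 2.8928. This is Case 1 of the Master Theorem (c < log_b(a), work dominated by leaves), giving O(n^(log_3 24)).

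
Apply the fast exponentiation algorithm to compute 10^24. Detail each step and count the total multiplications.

Computing 10^24 by squaring (build up from 10^1; each line after the first costs one multiplication):

10^1 = 10
10^2 = (10^1)^2 = 10^2 = 100
10^3 = 10 * 10^2 = 10 * 100 = 1000
10^6 = (10^3)^2 = 1000^2 = 1000000
10^12 = (10^6)^2 = 1000000^2 = 1000000000000
10^24 = (10^12)^2 = 1000000000000^2 = 1000000000000000000000000

Result: 1000000000000000000000000
Multiplications needed: 5 (5 lines after 10^1)

10^24 = 1000000000000000000000000. Using exponentiation by squaring, this requires 5 multiplications. The key idea: if the exponent is even, square the half-power; if odd, multiply by the base once.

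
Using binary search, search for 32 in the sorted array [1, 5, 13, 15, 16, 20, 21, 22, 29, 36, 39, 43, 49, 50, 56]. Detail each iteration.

Binary search for 32 in [1, 5, 13, 15, 16, 20, 21, 22, 29, 36, 39, 43, 49, 50, 56]:

lo=0, hi=14, mid=7, arr[mid]=22 -> 22 < 32, search right half
lo=8, hi=14, mid=11, arr[mid]=43 -> 43 > 32, search left half
lo=8, hi=10, mid=9, arr[mid]=36 -> 36 > 32, search left half
lo=8, hi=8, mid=8, arr[mid]=29 -> 29 < 32, search right half
lo=9 > hi=8, target 32 not found

Binary search determines that 32 is not in the array after 4 comparisons. The search space was exhausted without finding the target.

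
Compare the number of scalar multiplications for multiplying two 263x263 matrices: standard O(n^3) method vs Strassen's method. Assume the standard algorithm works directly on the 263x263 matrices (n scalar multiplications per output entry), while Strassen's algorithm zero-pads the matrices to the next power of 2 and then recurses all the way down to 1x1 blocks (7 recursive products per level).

Matrix multiplication for 263x263 matrices:

Strassen's algorithm requires power-of-2 dimensions. Pad 263x263 to 512x512 (next power of 2).

Standard algorithm: 263^3 = 18191447 multiplications
Strassen's algorithm: 7^(log2(512)) = 7^9 = 40353607 multiplications
Difference: 18191447 - 40353607 = -22162160 (Strassen uses MORE here due to padding overhead — for small or just-over-power-of-2 n, padding can outweigh the per-level savings)

Standard: 18191447 multiplications (263^3). Strassen: 40353607 multiplications (7^9, after padding to 512x512). Strassen reduces 8 recursive multiplications to 7 at each level.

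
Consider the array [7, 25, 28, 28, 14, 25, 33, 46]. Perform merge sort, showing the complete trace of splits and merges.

Merge sort trace:

Split: [7, 25, 28, 28, 14, 25, 33, 46] -> [7, 25, 28, 28] and [14, 25, 33, 46]
  Split: [7, 25, 28, 28] -> [7, 25] and [28, 28]
    Split: [7, 25] -> [7] and [25]
    Merge: [7] + [25] -> [7, 25]
    Split: [28, 28] -> [28] and [28]
    Merge: [28] + [28] -> [28, 28]
  Merge: [7, 25] + [28, 28] -> [7, 25, 28, 28]
  Split: [14, 25, 33, 46] -> [14, 25] and [33, 46]
    Split: [14, 25] -> [14] and [25]
    Merge: [14] + [25] -> [14, 25]
    Split: [33, 46] -> [33] and [46]
    Merge: [33] + [46] -> [33, 46]
  Merge: [14, 25] + [33, 46] -> [14, 25, 33, 46]
Merge: [7, 25, 28, 28] + [14, 25, 33, 46] -> [7, 14, 25, 25, 28, 28, 33, 46]

Final sorted array: [7, 14, 25, 25, 28, 28, 33, 46]

The merge sort proceeds by recursively splitting the array and merging sorted halves.
After all merges, the sorted array is [7, 14, 25, 25, 28, 28, 33, 46].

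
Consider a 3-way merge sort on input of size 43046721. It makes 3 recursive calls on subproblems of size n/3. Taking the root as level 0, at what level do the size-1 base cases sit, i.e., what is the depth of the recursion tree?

For divide and conquer with division factor 3:

Problem sizes at each level:
Level 0: 43046721
Level 1: 14348907
Level 2: 4782969
Level 3: 1594323
Level 4: 531441
Level 5: 177147
Level 6: 59049
Level 7: 19683
Level 8: 6561
Level 9: 2187
Level 10: 729
Level 11: 243
Level 12: 81
Level 13: 27
Level 14: 9
Level 15: 3
Level 16: 1

The root is level 0 and the size-1 base case is level 16 (the tree spans levels 0 through 16, i.e. 17 levels counting the root), so the depth is the number of divisions: log_3(43046721) = 16

The recursion tree depth is log_3(43046721) = 16. At each level, the problem size is divided by 3, so it takes 16 divisions to reduce to a base case of size 1. The algorithm makes 3 recursive calls at each level.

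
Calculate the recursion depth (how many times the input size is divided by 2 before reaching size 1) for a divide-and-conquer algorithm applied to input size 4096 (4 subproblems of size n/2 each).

For divide and conquer with division factor 2:

Problem sizes at each level:
Level 0: 4096
Level 1: 2048
Level 2: 1024
Level 3: 512
Level 4: 256
Level 5: 128
Level 6: 64
Level 7: 32
Level 8: 16
Level 9: 8
Level 10: 4
Level 11: 2
Level 12: 1

The root is level 0 and the size-1 base case is level 12 (the tree spans levels 0 through 12, i.e. 13 levels counting the root), so the depth is the number of divisions: log_2(4096) = 12

The recursion tree depth is log_2(4096) = 12. At each level, the problem size is divided by 2, so it takes 12 divisions to reduce to a base case of size 1. The algorithm makes 4 recursive calls at each level.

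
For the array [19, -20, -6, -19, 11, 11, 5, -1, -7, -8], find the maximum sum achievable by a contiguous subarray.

Using Kadane's algorithm on [19, -20, -6, -19, 11, 11, 5, -1, -7, -8]:

Scanning through the array:
Position 1 (value -20): max_ending_here = -1, max_so_far = 19
Position 2 (value -6): max_ending_here = -6, max_so_far = 19
Position 3 (value -19): max_ending_here = -19, max_so_far = 19
Position 4 (value 11): max_ending_here = 11, max_so_far = 19
Position 5 (value 11): max_ending_here = 22, max_so_far = 22
Position 6 (value 5): max_ending_here = 27, max_so_far = 27
Position 7 (value -1): max_ending_here = 26, max_so_far = 27
Position 8 (value -7): max_ending_here = 19, max_so_far = 27
Position 9 (value -8): max_ending_here = 11, max_so_far = 27

Maximum subarray: [11, 11, 5]
Maximum sum: 27

The maximum subarray is [11, 11, 5] with sum 27. This subarray runs from index 4 to index 6.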